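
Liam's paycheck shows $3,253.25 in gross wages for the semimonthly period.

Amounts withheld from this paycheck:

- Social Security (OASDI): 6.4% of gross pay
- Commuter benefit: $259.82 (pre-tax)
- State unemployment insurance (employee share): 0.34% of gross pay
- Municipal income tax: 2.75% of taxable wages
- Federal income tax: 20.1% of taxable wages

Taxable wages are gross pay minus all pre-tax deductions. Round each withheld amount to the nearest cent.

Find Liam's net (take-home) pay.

$2,090.16

Commuter benefit: $259.82
Taxable wages = $3,253.25 − $259.82 = $2,993.43
Federal income tax: $2,993.43 × 0.201 = $601.68
Municipal income tax: $2,993.43 × 0.0275 = $82.32
State unemployment insurance (employee share): $3,253.25 × 0.0034 = $11.06
Social Security (OASDI): $3,253.25 × 0.064 = $208.21
Total deductions = $259.82 + $601.68 + $82.32 + $11.06 + $208.21 = $1,163.09
Net pay = $3,253.25 − $1,163.09 = $2,090.16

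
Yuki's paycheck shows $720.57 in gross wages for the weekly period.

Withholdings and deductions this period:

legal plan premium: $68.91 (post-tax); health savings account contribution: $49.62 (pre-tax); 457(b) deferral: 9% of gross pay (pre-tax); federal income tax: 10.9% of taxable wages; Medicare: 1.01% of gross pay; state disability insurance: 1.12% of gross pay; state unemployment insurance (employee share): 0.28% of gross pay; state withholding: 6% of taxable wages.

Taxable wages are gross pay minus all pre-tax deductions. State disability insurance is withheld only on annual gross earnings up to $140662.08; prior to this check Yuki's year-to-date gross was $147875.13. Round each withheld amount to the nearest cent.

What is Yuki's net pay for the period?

457(b) deferral: $720.57 × 0.09 = $64.85
Health savings account contribution: $49.62
Pre-tax total = $64.85 + $49.62 = $114.47
Taxable wages = $720.57 − $114.47 = $606.10
State withholding: $606.10 × 0.06 = $36.37
Federal income tax: $606.10 × 0.109 = $66.06
State disability insurance: annual cap $140662.08 already reached (YTD $147875.13), so $0.00
State unemployment insurance (employee share): $720.57 × 0.0028 = $2.02
Medicare: $720.57 × 0.0101 = $7.28
Legal plan premium: $68.91
Total deductions = $64.85 + $49.62 + $36.37 + $66.06 + $0.00 + $2.02 + $7.28 + $68.91 = $295.11
Net pay = $720.57 − $295.11 = $425.46

$425.46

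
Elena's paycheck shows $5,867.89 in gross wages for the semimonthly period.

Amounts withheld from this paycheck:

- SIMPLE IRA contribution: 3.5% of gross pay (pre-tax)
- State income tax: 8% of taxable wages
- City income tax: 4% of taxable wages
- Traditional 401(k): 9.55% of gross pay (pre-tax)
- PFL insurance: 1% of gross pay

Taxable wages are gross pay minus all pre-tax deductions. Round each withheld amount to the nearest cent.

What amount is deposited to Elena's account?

$4,431.19

SIMPLE IRA contribution: $5,867.89 × 0.035 = $205.38
Traditional 401(k): $5,867.89 × 0.0955 = $560.38
Pre-tax total = $205.38 + $560.38 = $765.76
Taxable wages = $5,867.89 − $765.76 = $5,102.13
State income tax: $5,102.13 × 0.08 = $408.17
City income tax: $5,102.13 × 0.04 = $204.09
PFL insurance: $5,867.89 × 0.01 = $58.68
Total deductions = $205.38 + $560.38 + $408.17 + $204.09 + $58.68 = $1,436.70
Net pay = $5,867.89 − $1,436.70 = $4,431.19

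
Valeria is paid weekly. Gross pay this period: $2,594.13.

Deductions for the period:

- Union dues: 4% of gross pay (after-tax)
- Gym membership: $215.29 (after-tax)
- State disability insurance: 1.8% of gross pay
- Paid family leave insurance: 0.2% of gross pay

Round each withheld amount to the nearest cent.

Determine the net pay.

State disability insurance: $2,594.13 × 0.018 = $46.69
Paid family leave insurance: $2,594.13 × 0.002 = $5.19
Union dues: $2,594.13 × 0.04 = $103.77
Gym membership: $215.29
Total deductions = $46.69 + $5.19 + $103.77 + $215.29 = $370.94
Net pay = $2,594.13 − $370.94 = $2,223.19

$2,223.19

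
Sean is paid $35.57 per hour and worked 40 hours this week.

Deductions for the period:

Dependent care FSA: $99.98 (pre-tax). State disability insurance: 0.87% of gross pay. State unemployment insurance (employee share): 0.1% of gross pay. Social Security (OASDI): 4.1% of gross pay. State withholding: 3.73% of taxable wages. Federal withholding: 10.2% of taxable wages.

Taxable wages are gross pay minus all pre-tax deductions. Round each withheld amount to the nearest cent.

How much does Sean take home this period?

Gross pay: 40 × $35.57 = $1,422.80
Dependent care FSA: $99.98
Taxable wages = $1,422.80 − $99.98 = $1,322.82
State withholding: $1,322.82 × 0.0373 = $49.34
Federal withholding: $1,322.82 × 0.102 = $134.93
State unemployment insurance (employee share): $1,422.80 × 0.001 = $1.42
State disability insurance: $1,422.80 × 0.0087 = $12.38
Social Security (OASDI): $1,422.80 × 0.041 = $58.33
Total deductions = $99.98 + $49.34 + $134.93 + $1.42 + $12.38 + $58.33 = $356.38
Net pay = $1,422.80 − $356.38 = $1,066.42

$1,066.42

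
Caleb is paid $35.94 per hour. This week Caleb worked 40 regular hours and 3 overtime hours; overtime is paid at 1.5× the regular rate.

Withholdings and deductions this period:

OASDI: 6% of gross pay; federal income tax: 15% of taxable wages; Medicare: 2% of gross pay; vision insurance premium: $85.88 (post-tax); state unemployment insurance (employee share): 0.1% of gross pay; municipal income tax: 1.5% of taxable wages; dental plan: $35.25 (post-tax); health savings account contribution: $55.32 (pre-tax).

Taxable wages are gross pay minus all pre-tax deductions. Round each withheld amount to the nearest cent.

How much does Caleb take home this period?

Regular pay: 40 × $35.94 = $1437.60
Overtime pay: 3 × $35.94 × 1.5 = $161.73
Gross pay = $1437.60 + $161.73 = $1599.33
Health savings account contribution: $55.32
Taxable wages = $1599.33 − $55.32 = $1544.01
Federal income tax: $1544.01 × 0.15 = $231.60
Municipal income tax: $1544.01 × 0.015 = $23.16
State unemployment insurance (employee share): $1599.33 × 0.001 = $1.60
Medicare: $1599.33 × 0.02 = $31.99
OASDI: $1599.33 × 0.06 = $95.96
Vision insurance premium: $85.88
Dental plan: $35.25
Total deductions = $55.32 + $231.60 + $23.16 + $1.60 + $31.99 + $95.96 + $85.88 + $35.25 = $560.76
Net pay = $1599.33 − $560.76 = $1038.57

$1038.57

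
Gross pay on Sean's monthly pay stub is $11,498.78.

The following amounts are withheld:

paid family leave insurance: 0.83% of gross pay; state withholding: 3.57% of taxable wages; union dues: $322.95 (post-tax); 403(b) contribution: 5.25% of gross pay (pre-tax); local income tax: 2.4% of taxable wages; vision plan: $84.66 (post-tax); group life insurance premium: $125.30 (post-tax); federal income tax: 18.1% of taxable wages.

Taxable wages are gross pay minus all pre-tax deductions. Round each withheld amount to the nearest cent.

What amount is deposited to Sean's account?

403(b) contribution: $11,498.78 × 0.0525 = $603.69
Taxable wages = $11,498.78 − $603.69 = $10,895.09
Local income tax: $10,895.09 × 0.024 = $261.48
Federal income tax: $10,895.09 × 0.181 = $1,972.01
State withholding: $10,895.09 × 0.0357 = $388.95
Paid family leave insurance: $11,498.78 × 0.0083 = $95.44
Union dues: $322.95
Group life insurance premium: $125.30
Vision plan: $84.66
Total deductions = $603.69 + $261.48 + $1,972.01 + $388.95 + $95.44 + $322.95 + $125.30 + $84.66 = $3,854.48
Net pay = $11,498.78 − $3,854.48 = $7,644.30

$7,644.30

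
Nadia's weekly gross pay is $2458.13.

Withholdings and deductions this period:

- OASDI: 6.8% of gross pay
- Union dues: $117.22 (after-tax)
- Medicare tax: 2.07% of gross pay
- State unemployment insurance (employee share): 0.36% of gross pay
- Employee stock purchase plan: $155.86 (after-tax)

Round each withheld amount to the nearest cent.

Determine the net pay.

$1958.17

State unemployment insurance (employee share): $2458.13 × 0.0036 = $8.85
Medicare tax: $2458.13 × 0.0207 = $50.88
OASDI: $2458.13 × 0.068 = $167.15
Employee stock purchase plan: $155.86
Union dues: $117.22
Total deductions = $8.85 + $50.88 + $167.15 + $155.86 + $117.22 = $499.96
Net pay = $2458.13 − $499.96 = $1958.17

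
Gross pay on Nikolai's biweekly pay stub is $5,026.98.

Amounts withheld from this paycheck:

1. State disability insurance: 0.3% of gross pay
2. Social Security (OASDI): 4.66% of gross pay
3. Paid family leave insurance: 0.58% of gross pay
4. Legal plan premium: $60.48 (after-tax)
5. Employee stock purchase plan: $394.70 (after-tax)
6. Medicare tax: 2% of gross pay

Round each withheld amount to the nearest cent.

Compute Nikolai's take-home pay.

$4,192.76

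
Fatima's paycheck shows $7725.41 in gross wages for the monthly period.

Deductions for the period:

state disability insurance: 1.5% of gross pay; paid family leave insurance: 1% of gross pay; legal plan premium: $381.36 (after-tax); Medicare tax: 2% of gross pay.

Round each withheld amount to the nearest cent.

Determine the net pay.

$6996.41

Paid family leave insurance: $7725.41 × 0.01 = $77.25
Medicare tax: $7725.41 × 0.02 = $154.51
State disability insurance: $7725.41 × 0.015 = $115.88
Legal plan premium: $381.36
Total deductions = $77.25 + $154.51 + $115.88 + $381.36 = $729.00
Net pay = $7725.41 − $729.00 = $6996.41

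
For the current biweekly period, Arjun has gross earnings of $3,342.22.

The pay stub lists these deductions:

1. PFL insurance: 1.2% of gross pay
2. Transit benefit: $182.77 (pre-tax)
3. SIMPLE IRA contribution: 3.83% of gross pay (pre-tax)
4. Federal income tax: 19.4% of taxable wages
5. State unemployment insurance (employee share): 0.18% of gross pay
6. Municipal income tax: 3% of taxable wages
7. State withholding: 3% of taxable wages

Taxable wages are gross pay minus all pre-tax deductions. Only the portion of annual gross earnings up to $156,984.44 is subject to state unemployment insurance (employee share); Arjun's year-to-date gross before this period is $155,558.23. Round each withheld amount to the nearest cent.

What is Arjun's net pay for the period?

$2,218.78

SIMPLE IRA contribution: $3,342.22 × 0.0383 = $128.01
Transit benefit: $182.77
Pre-tax total = $128.01 + $182.77 = $310.78
Taxable wages = $3,342.22 − $310.78 = $3,031.44
State withholding: $3,031.44 × 0.03 = $90.94
Federal income tax: $3,031.44 × 0.194 = $588.10
Municipal income tax: $3,031.44 × 0.03 = $90.94
PFL insurance: $3,342.22 × 0.012 = $40.11
State unemployment insurance (employee share): only $156,984.44 − $155,558.23 = $1,426.21 of this check is subject → $1,426.21 × 0.0018 = $2.57
Total deductions = $128.01 + $182.77 + $90.94 + $588.10 + $90.94 + $40.11 + $2.57 = $1,123.44
Net pay = $3,342.22 − $1,123.44 = $2,218.78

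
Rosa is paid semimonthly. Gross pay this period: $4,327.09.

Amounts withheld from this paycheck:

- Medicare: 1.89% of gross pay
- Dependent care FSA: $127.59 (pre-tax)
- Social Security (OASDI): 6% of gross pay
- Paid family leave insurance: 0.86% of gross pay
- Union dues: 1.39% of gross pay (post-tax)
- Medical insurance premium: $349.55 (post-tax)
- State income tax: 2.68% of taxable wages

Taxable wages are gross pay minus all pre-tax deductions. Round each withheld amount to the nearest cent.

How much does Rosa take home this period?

$3,298.63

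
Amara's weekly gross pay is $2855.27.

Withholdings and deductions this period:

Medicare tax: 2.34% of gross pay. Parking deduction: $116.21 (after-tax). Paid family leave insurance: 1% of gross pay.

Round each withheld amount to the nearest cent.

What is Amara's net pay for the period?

Paid family leave insurance: $2855.27 × 0.01 = $28.55
Medicare tax: $2855.27 × 0.0234 = $66.81
Parking deduction: $116.21
Total deductions = $28.55 + $66.81 + $116.21 = $211.57
Net pay = $2855.27 − $211.57 = $2643.70

$2643.70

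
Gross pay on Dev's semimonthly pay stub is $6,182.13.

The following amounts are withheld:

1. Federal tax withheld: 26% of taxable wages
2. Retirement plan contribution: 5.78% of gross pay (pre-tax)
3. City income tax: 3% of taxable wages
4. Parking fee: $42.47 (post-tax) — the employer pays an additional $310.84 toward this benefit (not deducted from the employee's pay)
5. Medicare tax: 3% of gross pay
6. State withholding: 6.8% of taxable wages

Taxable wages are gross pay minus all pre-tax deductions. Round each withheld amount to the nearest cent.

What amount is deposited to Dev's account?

$3,511.59

Retirement plan contribution: $6,182.13 × 0.0578 = $357.33
Taxable wages = $6,182.13 − $357.33 = $5,824.80
City income tax: $5,824.80 × 0.03 = $174.74
Federal tax withheld: $5,824.80 × 0.26 = $1,514.45
State withholding: $5,824.80 × 0.068 = $396.09
Medicare tax: $6,182.13 × 0.03 = $185.46
Parking fee: $42.47
(Employer's $310.84 toward parking fee is not withheld from the employee.)
Total deductions = $357.33 + $174.74 + $1,514.45 + $396.09 + $185.46 + $42.47 = $2,670.54
Net pay = $6,182.13 − $2,670.54 = $3,511.59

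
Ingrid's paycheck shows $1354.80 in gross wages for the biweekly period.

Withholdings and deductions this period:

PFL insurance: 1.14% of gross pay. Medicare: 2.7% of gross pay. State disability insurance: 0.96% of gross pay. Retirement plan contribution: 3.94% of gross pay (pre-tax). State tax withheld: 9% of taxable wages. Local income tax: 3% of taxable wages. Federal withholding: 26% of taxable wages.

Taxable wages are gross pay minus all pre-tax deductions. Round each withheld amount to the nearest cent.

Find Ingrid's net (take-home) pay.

$741.85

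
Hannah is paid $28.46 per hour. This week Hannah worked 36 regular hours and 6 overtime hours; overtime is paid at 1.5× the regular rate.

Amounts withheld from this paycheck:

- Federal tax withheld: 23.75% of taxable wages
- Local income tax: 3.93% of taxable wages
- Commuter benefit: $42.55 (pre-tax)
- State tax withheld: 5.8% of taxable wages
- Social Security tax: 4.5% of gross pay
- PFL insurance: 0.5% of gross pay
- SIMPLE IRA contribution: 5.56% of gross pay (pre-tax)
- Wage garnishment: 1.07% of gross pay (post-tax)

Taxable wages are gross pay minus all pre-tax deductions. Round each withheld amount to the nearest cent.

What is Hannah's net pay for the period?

Regular pay: 36 × $28.46 = $1024.56
Overtime pay: 6 × $28.46 × 1.5 = $256.14
Gross pay = $1024.56 + $256.14 = $1280.70
Commuter benefit: $42.55
SIMPLE IRA contribution: $1280.70 × 0.0556 = $71.21
Pre-tax total = $42.55 + $71.21 = $113.76
Taxable wages = $1280.70 − $113.76 = $1166.94
Local income tax: $1166.94 × 0.0393 = $45.86
Federal tax withheld: $1166.94 × 0.2375 = $277.15
State tax withheld: $1166.94 × 0.058 = $67.68
PFL insurance: $1280.70 × 0.005 = $6.40
Social Security tax: $1280.70 × 0.045 = $57.63
Wage garnishment: $1280.70 × 0.0107 = $13.70
Total deductions = $42.55 + $71.21 + $45.86 + $277.15 + $67.68 + $6.40 + $57.63 + $13.70 = $582.18
Net pay = $1280.70 − $582.18 = $698.52

$698.52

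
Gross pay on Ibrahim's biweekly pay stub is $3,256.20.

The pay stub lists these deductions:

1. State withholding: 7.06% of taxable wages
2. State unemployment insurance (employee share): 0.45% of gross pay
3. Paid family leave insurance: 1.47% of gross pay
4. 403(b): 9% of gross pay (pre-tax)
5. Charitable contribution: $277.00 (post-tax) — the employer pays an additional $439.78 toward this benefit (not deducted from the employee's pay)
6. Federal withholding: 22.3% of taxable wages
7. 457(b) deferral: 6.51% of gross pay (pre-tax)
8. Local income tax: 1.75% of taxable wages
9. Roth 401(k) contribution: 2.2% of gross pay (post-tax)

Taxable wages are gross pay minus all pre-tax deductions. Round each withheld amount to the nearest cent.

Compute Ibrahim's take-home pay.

$1,484.11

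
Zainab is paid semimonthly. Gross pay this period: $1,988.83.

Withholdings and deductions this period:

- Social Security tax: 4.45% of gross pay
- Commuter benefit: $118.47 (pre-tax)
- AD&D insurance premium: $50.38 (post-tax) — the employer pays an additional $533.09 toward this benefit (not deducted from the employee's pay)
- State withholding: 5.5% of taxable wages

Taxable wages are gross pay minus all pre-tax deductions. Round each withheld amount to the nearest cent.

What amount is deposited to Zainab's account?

Commuter benefit: $118.47
Taxable wages = $1,988.83 − $118.47 = $1,870.36
State withholding: $1,870.36 × 0.055 = $102.87
Social Security tax: $1,988.83 × 0.0445 = $88.50
AD&D insurance premium: $50.38
(Employer's $533.09 toward AD&D insurance premium is not withheld from the employee.)
Total deductions = $118.47 + $102.87 + $88.50 + $50.38 = $360.22
Net pay = $1,988.83 − $360.22 = $1,628.61

$1,628.61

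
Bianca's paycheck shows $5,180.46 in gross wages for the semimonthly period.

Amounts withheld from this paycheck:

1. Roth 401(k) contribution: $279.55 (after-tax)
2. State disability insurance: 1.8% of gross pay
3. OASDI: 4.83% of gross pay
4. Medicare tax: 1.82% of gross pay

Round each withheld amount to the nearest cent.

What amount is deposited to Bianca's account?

$4,463.16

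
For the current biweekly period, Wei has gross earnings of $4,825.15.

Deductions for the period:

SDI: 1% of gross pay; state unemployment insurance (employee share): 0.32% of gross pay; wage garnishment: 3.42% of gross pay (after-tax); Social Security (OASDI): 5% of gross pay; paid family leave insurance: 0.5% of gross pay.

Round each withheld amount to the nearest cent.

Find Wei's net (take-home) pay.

$4,331.05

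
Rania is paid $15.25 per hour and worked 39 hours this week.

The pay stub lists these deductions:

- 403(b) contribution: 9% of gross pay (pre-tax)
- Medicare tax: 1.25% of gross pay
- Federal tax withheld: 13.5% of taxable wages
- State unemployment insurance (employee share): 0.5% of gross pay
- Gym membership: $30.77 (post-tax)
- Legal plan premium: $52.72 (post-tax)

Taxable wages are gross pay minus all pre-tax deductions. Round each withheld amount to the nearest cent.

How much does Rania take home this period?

$374.27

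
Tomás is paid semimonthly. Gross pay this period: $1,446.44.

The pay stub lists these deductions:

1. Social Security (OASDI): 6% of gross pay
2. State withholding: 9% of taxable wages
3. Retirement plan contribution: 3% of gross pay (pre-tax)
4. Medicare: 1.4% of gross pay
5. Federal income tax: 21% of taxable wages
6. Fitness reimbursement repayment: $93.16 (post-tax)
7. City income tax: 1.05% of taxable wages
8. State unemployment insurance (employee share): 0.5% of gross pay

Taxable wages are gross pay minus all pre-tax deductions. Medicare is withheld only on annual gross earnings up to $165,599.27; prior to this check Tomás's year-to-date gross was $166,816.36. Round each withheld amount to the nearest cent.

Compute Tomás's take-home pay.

$780.23

Retirement plan contribution: $1,446.44 × 0.03 = $43.39
Taxable wages = $1,446.44 − $43.39 = $1,403.05
City income tax: $1,403.05 × 0.0105 = $14.73
Federal income tax: $1,403.05 × 0.21 = $294.64
State withholding: $1,403.05 × 0.09 = $126.27
Social Security (OASDI): $1,446.44 × 0.06 = $86.79
State unemployment insurance (employee share): $1,446.44 × 0.005 = $7.23
Medicare: annual cap $165,599.27 already reached (YTD $166,816.36), so $0.00
Fitness reimbursement repayment: $93.16
Total deductions = $43.39 + $14.73 + $294.64 + $126.27 + $86.79 + $7.23 + $0.00 + $93.16 = $666.21
Net pay = $1,446.44 − $666.21 = $780.23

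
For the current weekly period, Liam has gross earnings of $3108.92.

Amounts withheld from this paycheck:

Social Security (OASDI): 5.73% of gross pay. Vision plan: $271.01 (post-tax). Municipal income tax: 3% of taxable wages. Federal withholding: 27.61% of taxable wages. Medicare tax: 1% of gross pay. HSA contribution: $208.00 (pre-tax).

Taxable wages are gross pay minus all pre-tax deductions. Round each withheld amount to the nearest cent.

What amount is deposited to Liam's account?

$1532.71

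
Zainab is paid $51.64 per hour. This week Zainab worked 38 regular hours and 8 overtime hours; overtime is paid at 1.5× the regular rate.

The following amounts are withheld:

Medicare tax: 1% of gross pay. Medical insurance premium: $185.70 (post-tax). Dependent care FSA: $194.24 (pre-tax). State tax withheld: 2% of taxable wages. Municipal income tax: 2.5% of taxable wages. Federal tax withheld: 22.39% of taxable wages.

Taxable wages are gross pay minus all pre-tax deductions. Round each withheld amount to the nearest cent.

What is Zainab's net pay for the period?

$1,534.17

Regular pay: 38 × $51.64 = $1,962.32
Overtime pay: 8 × $51.64 × 1.5 = $619.68
Gross pay = $1,962.32 + $619.68 = $2,582.00
Dependent care FSA: $194.24
Taxable wages = $2,582.00 − $194.24 = $2,387.76
Municipal income tax: $2,387.76 × 0.025 = $59.69
State tax withheld: $2,387.76 × 0.02 = $47.76
Federal tax withheld: $2,387.76 × 0.2239 = $534.62
Medicare tax: $2,582.00 × 0.01 = $25.82
Medical insurance premium: $185.70
Total deductions = $194.24 + $59.69 + $47.76 + $534.62 + $25.82 + $185.70 = $1,047.83
Net pay = $2,582.00 − $1,047.83 = $1,534.17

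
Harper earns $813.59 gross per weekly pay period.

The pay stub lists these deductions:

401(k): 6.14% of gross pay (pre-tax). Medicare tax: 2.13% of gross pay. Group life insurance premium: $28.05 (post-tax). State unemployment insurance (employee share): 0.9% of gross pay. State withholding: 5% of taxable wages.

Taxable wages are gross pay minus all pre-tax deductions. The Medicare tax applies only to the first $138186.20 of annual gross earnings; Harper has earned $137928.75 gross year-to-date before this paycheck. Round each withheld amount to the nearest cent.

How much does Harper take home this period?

$684.61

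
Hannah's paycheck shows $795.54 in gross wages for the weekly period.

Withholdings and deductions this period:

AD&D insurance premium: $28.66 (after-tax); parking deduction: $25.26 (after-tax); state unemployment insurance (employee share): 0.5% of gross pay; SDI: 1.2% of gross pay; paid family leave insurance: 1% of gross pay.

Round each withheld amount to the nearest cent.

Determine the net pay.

Paid family leave insurance: $795.54 × 0.01 = $7.96
State unemployment insurance (employee share): $795.54 × 0.005 = $3.98
SDI: $795.54 × 0.012 = $9.55
Parking deduction: $25.26
AD&D insurance premium: $28.66
Total deductions = $7.96 + $3.98 + $9.55 + $25.26 + $28.66 = $75.41
Net pay = $795.54 − $75.41 = $720.13

$720.13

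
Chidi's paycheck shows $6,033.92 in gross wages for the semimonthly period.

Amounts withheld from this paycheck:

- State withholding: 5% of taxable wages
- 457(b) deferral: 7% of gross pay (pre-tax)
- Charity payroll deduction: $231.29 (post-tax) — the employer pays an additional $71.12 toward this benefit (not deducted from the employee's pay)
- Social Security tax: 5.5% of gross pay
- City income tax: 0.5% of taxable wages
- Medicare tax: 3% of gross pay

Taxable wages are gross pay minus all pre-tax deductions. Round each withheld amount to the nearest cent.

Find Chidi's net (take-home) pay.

$4,558.73

457(b) deferral: $6,033.92 × 0.07 = $422.37
Taxable wages = $6,033.92 − $422.37 = $5,611.55
State withholding: $5,611.55 × 0.05 = $280.58
City income tax: $5,611.55 × 0.005 = $28.06
Social Security tax: $6,033.92 × 0.055 = $331.87
Medicare tax: $6,033.92 × 0.03 = $181.02
Charity payroll deduction: $231.29
(Employer's $71.12 toward charity payroll deduction is not withheld from the employee.)
Total deductions = $422.37 + $280.58 + $28.06 + $331.87 + $181.02 + $231.29 = $1,475.19
Net pay = $6,033.92 − $1,475.19 = $4,558.73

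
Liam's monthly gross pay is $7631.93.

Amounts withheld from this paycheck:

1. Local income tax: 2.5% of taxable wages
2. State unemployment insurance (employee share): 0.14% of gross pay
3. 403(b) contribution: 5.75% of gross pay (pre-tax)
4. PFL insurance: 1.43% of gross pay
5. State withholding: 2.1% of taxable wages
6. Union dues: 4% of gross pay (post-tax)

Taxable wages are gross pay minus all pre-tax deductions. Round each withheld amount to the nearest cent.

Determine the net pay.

$6437.11

403(b) contribution: $7631.93 × 0.0575 = $438.84
Taxable wages = $7631.93 − $438.84 = $7193.09
State withholding: $7193.09 × 0.021 = $151.05
Local income tax: $7193.09 × 0.025 = $179.83
PFL insurance: $7631.93 × 0.0143 = $109.14
State unemployment insurance (employee share): $7631.93 × 0.0014 = $10.68
Union dues: $7631.93 × 0.04 = $305.28
Total deductions = $438.84 + $151.05 + $179.83 + $109.14 + $10.68 + $305.28 = $1194.82
Net pay = $7631.93 − $1194.82 = $6437.11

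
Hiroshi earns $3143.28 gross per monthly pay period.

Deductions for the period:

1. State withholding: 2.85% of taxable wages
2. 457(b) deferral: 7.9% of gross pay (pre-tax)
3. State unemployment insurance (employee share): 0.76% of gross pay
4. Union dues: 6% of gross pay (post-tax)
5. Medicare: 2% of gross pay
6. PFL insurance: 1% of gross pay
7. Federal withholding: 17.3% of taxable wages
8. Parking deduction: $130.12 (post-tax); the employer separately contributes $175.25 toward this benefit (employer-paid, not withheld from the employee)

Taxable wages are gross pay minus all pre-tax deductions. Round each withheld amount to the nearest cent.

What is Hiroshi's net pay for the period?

$1874.71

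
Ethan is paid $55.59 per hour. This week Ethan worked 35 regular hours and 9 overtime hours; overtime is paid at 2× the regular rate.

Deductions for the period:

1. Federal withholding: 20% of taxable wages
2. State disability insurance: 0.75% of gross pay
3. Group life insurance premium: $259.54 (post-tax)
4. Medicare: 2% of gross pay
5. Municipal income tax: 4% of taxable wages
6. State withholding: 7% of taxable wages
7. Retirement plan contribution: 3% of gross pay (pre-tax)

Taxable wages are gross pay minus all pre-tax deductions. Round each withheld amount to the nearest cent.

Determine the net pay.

$1631.36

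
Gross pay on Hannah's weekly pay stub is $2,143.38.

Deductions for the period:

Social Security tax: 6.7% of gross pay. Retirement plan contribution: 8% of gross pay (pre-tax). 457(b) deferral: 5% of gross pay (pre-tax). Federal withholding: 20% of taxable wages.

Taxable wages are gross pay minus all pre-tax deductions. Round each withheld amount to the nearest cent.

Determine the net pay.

$1,348.18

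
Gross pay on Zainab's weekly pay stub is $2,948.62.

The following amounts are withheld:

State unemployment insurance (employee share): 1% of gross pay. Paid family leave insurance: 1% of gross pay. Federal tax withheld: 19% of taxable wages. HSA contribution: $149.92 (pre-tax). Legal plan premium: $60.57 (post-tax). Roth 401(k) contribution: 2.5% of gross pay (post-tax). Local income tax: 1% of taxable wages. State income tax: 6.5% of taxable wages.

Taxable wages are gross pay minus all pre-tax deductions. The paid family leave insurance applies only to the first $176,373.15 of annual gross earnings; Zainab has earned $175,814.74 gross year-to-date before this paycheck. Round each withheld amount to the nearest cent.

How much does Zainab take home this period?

$1,887.68

HSA contribution: $149.92
Taxable wages = $2,948.62 − $149.92 = $2,798.70
State income tax: $2,798.70 × 0.065 = $181.92
Federal tax withheld: $2,798.70 × 0.19 = $531.75
Local income tax: $2,798.70 × 0.01 = $27.99
State unemployment insurance (employee share): $2,948.62 × 0.01 = $29.49
Paid family leave insurance: only $176,373.15 − $175,814.74 = $558.41 of this check is subject → $558.41 × 0.01 = $5.58
Roth 401(k) contribution: $2,948.62 × 0.025 = $73.72
Legal plan premium: $60.57
Total deductions = $149.92 + $181.92 + $531.75 + $27.99 + $29.49 + $5.58 + $73.72 + $60.57 = $1,060.94
Net pay = $2,948.62 − $1,060.94 = $1,887.68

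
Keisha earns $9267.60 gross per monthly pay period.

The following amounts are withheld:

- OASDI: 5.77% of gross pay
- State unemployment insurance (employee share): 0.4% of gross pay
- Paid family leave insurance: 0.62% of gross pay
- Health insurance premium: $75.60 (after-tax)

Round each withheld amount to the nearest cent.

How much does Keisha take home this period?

$8562.73

OASDI: $9267.60 × 0.0577 = $534.74
Paid family leave insurance: $9267.60 × 0.0062 = $57.46
State unemployment insurance (employee share): $9267.60 × 0.004 = $37.07
Health insurance premium: $75.60
Total deductions = $534.74 + $57.46 + $37.07 + $75.60 = $704.87
Net pay = $9267.60 − $704.87 = $8562.73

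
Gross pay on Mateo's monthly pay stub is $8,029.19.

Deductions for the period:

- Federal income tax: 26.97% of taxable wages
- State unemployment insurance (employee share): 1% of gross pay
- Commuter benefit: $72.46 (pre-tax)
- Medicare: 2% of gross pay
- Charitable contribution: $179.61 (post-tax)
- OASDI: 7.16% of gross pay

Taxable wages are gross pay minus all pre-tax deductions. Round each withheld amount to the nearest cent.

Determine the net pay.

Commuter benefit: $72.46
Taxable wages = $8,029.19 − $72.46 = $7,956.73
Federal income tax: $7,956.73 × 0.2697 = $2,145.93
Medicare: $8,029.19 × 0.02 = $160.58
State unemployment insurance (employee share): $8,029.19 × 0.01 = $80.29
OASDI: $8,029.19 × 0.0716 = $574.89
Charitable contribution: $179.61
Total deductions = $72.46 + $2,145.93 + $160.58 + $80.29 + $574.89 + $179.61 = $3,213.76
Net pay = $8,029.19 − $3,213.76 = $4,815.43

$4,815.43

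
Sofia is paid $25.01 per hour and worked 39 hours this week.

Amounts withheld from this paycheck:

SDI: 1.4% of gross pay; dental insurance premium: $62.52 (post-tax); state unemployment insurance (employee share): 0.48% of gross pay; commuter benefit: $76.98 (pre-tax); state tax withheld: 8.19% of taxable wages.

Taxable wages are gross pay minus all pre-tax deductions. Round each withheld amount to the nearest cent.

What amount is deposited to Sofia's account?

Gross pay: 39 × $25.01 = $975.39
Commuter benefit: $76.98
Taxable wages = $975.39 − $76.98 = $898.41
State tax withheld: $898.41 × 0.0819 = $73.58
SDI: $975.39 × 0.014 = $13.66
State unemployment insurance (employee share): $975.39 × 0.0048 = $4.68
Dental insurance premium: $62.52
Total deductions = $76.98 + $73.58 + $13.66 + $4.68 + $62.52 = $231.42
Net pay = $975.39 − $231.42 = $743.97

$743.97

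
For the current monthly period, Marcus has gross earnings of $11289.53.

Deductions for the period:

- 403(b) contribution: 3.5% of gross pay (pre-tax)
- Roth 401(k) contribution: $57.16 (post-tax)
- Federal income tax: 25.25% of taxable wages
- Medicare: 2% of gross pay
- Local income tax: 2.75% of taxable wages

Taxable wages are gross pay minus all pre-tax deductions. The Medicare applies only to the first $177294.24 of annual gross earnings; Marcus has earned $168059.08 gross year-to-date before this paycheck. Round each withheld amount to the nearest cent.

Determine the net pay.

403(b) contribution: $11289.53 × 0.035 = $395.13
Taxable wages = $11289.53 − $395.13 = $10894.40
Federal income tax: $10894.40 × 0.2525 = $2750.84
Local income tax: $10894.40 × 0.0275 = $299.60
Medicare: only $177294.24 − $168059.08 = $9235.16 of this check is subject → $9235.16 × 0.02 = $184.70
Roth 401(k) contribution: $57.16
Total deductions = $395.13 + $2750.84 + $299.60 + $184.70 + $57.16 = $3687.43
Net pay = $11289.53 − $3687.43 = $7602.10

$7602.10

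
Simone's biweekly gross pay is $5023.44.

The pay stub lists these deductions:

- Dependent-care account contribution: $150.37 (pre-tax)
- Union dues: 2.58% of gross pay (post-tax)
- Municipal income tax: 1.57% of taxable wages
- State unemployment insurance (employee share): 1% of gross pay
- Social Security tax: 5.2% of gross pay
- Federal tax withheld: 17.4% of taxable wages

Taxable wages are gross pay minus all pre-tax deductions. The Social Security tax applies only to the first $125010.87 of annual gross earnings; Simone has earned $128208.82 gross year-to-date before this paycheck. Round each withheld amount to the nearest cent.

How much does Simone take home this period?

Dependent-care account contribution: $150.37
Taxable wages = $5023.44 − $150.37 = $4873.07
Federal tax withheld: $4873.07 × 0.174 = $847.91
Municipal income tax: $4873.07 × 0.0157 = $76.51
Social Security tax: annual cap $125010.87 already reached (YTD $128208.82), so $0.00
State unemployment insurance (employee share): $5023.44 × 0.01 = $50.23
Union dues: $5023.44 × 0.0258 = $129.60
Total deductions = $150.37 + $847.91 + $76.51 + $0.00 + $50.23 + $129.60 = $1254.62
Net pay = $5023.44 − $1254.62 = $3768.82

$3768.82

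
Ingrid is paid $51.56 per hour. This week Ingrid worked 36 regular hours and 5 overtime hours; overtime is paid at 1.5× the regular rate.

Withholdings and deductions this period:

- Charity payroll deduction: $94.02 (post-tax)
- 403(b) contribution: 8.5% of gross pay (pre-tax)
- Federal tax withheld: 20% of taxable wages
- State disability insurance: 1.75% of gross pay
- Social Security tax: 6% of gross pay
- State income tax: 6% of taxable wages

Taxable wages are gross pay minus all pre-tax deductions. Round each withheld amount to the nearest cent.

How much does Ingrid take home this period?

Regular pay: 36 × $51.56 = $1,856.16
Overtime pay: 5 × $51.56 × 1.5 = $386.70
Gross pay = $1,856.16 + $386.70 = $2,242.86
403(b) contribution: $2,242.86 × 0.085 = $190.64
Taxable wages = $2,242.86 − $190.64 = $2,052.22
State income tax: $2,052.22 × 0.06 = $123.13
Federal tax withheld: $2,052.22 × 0.2 = $410.44
State disability insurance: $2,242.86 × 0.0175 = $39.25
Social Security tax: $2,242.86 × 0.06 = $134.57
Charity payroll deduction: $94.02
Total deductions = $190.64 + $123.13 + $410.44 + $39.25 + $134.57 + $94.02 = $992.05
Net pay = $2,242.86 − $992.05 = $1,250.81

$1,250.81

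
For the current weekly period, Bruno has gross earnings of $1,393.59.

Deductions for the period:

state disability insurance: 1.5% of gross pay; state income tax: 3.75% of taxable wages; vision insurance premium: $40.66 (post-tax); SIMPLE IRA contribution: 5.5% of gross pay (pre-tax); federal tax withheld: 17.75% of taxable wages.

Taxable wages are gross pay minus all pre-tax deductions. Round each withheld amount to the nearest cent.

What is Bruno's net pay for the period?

SIMPLE IRA contribution: $1,393.59 × 0.055 = $76.65
Taxable wages = $1,393.59 − $76.65 = $1,316.94
Federal tax withheld: $1,316.94 × 0.1775 = $233.76
State income tax: $1,316.94 × 0.0375 = $49.39
State disability insurance: $1,393.59 × 0.015 = $20.90
Vision insurance premium: $40.66
Total deductions = $76.65 + $233.76 + $49.39 + $20.90 + $40.66 = $421.36
Net pay = $1,393.59 − $421.36 = $972.23

$972.23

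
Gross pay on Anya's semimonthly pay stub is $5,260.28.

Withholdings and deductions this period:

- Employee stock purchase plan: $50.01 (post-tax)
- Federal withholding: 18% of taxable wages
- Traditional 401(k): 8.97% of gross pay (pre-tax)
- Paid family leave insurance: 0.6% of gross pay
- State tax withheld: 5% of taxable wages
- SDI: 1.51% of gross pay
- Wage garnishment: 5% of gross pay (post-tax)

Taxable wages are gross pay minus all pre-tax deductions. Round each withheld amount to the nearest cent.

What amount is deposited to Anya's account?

$3,263.08

Traditional 401(k): $5,260.28 × 0.0897 = $471.85
Taxable wages = $5,260.28 − $471.85 = $4,788.43
State tax withheld: $4,788.43 × 0.05 = $239.42
Federal withholding: $4,788.43 × 0.18 = $861.92
SDI: $5,260.28 × 0.0151 = $79.43
Paid family leave insurance: $5,260.28 × 0.006 = $31.56
Employee stock purchase plan: $50.01
Wage garnishment: $5,260.28 × 0.05 = $263.01
Total deductions = $471.85 + $239.42 + $861.92 + $79.43 + $31.56 + $50.01 + $263.01 = $1,997.20
Net pay = $5,260.28 − $1,997.20 = $3,263.08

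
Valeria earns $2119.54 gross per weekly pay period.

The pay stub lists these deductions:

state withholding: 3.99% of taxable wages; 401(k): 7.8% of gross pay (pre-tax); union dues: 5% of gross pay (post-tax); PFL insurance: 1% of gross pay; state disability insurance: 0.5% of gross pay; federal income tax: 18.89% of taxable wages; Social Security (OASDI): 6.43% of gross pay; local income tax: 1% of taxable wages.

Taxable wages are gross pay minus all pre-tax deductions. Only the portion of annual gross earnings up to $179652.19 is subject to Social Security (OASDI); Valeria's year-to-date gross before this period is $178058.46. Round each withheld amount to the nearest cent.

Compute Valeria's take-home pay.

$1247.30

401(k): $2119.54 × 0.078 = $165.32
Taxable wages = $2119.54 − $165.32 = $1954.22
Federal income tax: $1954.22 × 0.1889 = $369.15
Local income tax: $1954.22 × 0.01 = $19.54
State withholding: $1954.22 × 0.0399 = $77.97
State disability insurance: $2119.54 × 0.005 = $10.60
PFL insurance: $2119.54 × 0.01 = $21.20
Social Security (OASDI): only $179652.19 − $178058.46 = $1593.73 of this check is subject → $1593.73 × 0.0643 = $102.48
Union dues: $2119.54 × 0.05 = $105.98
Total deductions = $165.32 + $369.15 + $19.54 + $77.97 + $10.60 + $21.20 + $102.48 + $105.98 = $872.24
Net pay = $2119.54 − $872.24 = $1247.30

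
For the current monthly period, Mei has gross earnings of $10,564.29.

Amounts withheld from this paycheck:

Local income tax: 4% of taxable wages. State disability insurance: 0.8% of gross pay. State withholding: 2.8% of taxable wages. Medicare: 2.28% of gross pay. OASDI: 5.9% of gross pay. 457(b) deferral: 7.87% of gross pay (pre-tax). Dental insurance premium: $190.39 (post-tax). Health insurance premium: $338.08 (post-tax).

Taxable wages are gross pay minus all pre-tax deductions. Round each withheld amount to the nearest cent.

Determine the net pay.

$7,593.90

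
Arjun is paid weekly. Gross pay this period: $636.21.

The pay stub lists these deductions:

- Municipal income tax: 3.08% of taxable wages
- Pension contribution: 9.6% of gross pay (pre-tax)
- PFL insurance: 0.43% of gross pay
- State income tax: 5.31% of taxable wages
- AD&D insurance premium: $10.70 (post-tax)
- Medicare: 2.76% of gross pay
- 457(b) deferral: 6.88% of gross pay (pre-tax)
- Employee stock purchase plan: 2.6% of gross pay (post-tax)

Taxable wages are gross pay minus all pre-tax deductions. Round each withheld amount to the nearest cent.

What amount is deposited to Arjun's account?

$439.23

Pension contribution: $636.21 × 0.096 = $61.08
457(b) deferral: $636.21 × 0.0688 = $43.77
Pre-tax total = $61.08 + $43.77 = $104.85
Taxable wages = $636.21 − $104.85 = $531.36
Municipal income tax: $531.36 × 0.0308 = $16.37
State income tax: $531.36 × 0.0531 = $28.22
Medicare: $636.21 × 0.0276 = $17.56
PFL insurance: $636.21 × 0.0043 = $2.74
Employee stock purchase plan: $636.21 × 0.026 = $16.54
AD&D insurance premium: $10.70
Total deductions = $61.08 + $43.77 + $16.37 + $28.22 + $17.56 + $2.74 + $16.54 + $10.70 = $196.98
Net pay = $636.21 − $196.98 = $439.23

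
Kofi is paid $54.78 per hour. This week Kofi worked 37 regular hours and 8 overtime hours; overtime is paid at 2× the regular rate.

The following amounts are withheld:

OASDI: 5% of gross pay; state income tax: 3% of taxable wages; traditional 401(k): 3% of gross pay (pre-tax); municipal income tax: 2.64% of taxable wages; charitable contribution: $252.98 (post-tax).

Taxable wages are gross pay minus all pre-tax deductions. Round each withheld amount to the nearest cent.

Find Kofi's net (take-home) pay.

$2,259.25

Regular pay: 37 × $54.78 = $2,026.86
Overtime pay: 8 × $54.78 × 2 = $876.48
Gross pay = $2,026.86 + $876.48 = $2,903.34
Traditional 401(k): $2,903.34 × 0.03 = $87.10
Taxable wages = $2,903.34 − $87.10 = $2,816.24
State income tax: $2,816.24 × 0.03 = $84.49
Municipal income tax: $2,816.24 × 0.0264 = $74.35
OASDI: $2,903.34 × 0.05 = $145.17
Charitable contribution: $252.98
Total deductions = $87.10 + $84.49 + $74.35 + $145.17 + $252.98 = $644.09
Net pay = $2,903.34 − $644.09 = $2,259.25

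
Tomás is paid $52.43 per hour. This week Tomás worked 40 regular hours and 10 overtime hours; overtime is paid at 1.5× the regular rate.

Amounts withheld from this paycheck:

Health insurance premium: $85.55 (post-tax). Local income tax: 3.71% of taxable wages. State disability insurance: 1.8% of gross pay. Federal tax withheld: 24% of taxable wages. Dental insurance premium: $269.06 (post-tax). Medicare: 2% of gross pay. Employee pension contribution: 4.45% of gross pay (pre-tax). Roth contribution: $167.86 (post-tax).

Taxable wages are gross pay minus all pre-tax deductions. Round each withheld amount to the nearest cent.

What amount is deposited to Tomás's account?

$1,359.78

Regular pay: 40 × $52.43 = $2,097.20
Overtime pay: 10 × $52.43 × 1.5 = $786.45
Gross pay = $2,097.20 + $786.45 = $2,883.65
Employee pension contribution: $2,883.65 × 0.0445 = $128.32
Taxable wages = $2,883.65 − $128.32 = $2,755.33
Federal tax withheld: $2,755.33 × 0.24 = $661.28
Local income tax: $2,755.33 × 0.0371 = $102.22
Medicare: $2,883.65 × 0.02 = $57.67
State disability insurance: $2,883.65 × 0.018 = $51.91
Dental insurance premium: $269.06
Health insurance premium: $85.55
Roth contribution: $167.86
Total deductions = $128.32 + $661.28 + $102.22 + $57.67 + $51.91 + $269.06 + $85.55 + $167.86 = $1,523.87
Net pay = $2,883.65 − $1,523.87 = $1,359.78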